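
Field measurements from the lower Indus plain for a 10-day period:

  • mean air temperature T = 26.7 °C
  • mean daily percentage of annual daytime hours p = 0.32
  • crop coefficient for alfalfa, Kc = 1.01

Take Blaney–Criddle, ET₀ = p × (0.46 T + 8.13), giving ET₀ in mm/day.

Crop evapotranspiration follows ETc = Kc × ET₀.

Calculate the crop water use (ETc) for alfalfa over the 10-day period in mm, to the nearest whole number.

66 mm

ET₀ = 0.32 × (0.46 × 26.7 + 8.13) = 0.32 × 20.412 = 6.5318 mm/d
ETc = Kc × ET₀ = 1.01 × 6.5318 = 6.5971 mm/d
Over 10 days: 6.5971 × 10 = 65.971 mm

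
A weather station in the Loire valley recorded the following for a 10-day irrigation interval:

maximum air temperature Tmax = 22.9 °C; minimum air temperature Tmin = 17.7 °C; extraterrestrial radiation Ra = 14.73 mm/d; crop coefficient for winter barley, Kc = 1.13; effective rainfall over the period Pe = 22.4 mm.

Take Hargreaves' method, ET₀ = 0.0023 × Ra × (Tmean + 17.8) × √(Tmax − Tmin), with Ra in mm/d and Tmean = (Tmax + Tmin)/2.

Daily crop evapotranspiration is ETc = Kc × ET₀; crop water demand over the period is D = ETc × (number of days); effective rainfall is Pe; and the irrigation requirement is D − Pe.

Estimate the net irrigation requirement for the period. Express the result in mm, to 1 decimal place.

10.9 mm

Tmean = (22.9 + 17.7)/2 = 20.30 °C
ET₀ = 0.0023 × 14.73 × (20.30 + 17.8) × √5.2 = 0.0023 × 14.73 × 38.10 × 2.2804 = 2.9435 mm/d
ETc = Kc × ET₀ = 1.13 × 2.9435 = 3.3262 mm/d
Crop demand D = ETc × 10 d = 3.3262 × 10 = 33.262 mm
D − Pe = 33.262 − 22.4 = 10.862 mm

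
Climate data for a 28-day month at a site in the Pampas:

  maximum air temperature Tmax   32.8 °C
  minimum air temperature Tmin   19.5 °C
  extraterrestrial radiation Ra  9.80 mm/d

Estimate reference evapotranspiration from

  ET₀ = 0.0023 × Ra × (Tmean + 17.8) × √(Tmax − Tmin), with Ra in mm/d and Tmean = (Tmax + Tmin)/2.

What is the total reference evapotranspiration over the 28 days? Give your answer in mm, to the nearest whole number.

101 mm

Tmean = (32.8 + 19.5)/2 = 26.15 °C
ET₀ = 0.0023 × 9.80 × (26.15 + 17.8) × √13.3 = 0.0023 × 9.80 × 43.95 × 3.6469 = 3.6127 mm/d
Over 28 days: 3.6127 × 28 = 101.156 mm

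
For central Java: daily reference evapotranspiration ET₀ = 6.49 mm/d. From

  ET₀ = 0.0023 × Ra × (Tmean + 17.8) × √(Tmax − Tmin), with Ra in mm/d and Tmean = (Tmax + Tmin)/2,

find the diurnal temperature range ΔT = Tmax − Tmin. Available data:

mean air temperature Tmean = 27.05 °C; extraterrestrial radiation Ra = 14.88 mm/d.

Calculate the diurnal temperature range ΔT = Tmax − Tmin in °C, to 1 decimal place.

√ΔT = ET₀ / [0.0023 × Ra × (Tmean+17.8)] = 6.49 / (0.0023 × 14.88 × 44.85) = 4.2282
ΔT = 4.2282² = 17.878 °C

17.9 °C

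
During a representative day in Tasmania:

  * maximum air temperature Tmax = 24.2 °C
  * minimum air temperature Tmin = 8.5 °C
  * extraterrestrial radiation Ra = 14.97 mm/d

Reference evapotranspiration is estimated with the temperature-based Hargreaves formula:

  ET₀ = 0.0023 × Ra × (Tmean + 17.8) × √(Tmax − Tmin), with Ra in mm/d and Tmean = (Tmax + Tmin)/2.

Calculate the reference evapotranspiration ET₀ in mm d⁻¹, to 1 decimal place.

Tmean = (24.2 + 8.5)/2 = 16.35 °C
ET₀ = 0.0023 × 14.97 × (16.35 + 17.8) × √15.7 = 0.0023 × 14.97 × 34.15 × 3.9623 = 4.6589 mm/d

4.7 mm d⁻¹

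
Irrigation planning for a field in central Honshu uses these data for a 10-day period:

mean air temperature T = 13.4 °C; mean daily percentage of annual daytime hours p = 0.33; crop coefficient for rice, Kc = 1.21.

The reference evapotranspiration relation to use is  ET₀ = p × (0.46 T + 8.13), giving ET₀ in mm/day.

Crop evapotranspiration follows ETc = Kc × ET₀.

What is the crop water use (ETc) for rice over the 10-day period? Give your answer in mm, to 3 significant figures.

ET₀ = 0.33 × (0.46 × 13.4 + 8.13) = 0.33 × 14.294 = 4.7170 mm/d
ETc = Kc × ET₀ = 1.21 × 4.7170 = 5.7076 mm/d
Over 10 days: 5.7076 × 10 = 57.076 mm

57.1 mm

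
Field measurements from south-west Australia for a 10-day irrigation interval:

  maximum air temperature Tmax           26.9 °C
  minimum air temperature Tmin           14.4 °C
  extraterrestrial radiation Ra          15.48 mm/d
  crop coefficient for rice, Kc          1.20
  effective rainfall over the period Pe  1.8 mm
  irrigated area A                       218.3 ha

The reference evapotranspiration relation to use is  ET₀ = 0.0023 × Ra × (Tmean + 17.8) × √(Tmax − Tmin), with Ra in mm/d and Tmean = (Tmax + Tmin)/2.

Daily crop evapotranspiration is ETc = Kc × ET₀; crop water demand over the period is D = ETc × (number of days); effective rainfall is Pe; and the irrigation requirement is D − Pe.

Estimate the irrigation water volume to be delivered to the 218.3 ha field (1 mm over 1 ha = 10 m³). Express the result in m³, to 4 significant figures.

122900 m³

Tmean = (26.9 + 14.4)/2 = 20.65 °C
ET₀ = 0.0023 × 15.48 × (20.65 + 17.8) × √12.5 = 0.0023 × 15.48 × 38.45 × 3.5355 = 4.8400 mm/d
ETc = Kc × ET₀ = 1.20 × 4.8400 = 5.8080 mm/d
Crop demand D = ETc × 10 d = 5.8080 × 10 = 58.080 mm
D − Pe = 58.080 − 1.8 = 56.280 mm
Volume = 56.280 mm × 218.3 ha × 10 = 122859.2 m³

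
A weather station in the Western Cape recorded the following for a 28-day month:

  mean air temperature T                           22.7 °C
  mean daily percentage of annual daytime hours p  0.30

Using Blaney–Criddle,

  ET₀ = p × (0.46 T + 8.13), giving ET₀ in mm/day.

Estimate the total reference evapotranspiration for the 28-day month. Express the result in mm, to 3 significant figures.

ET₀ = 0.30 × (0.46 × 22.7 + 8.13) = 0.30 × 18.572 = 5.5716 mm/d
Monthly total = 5.5716 × 28 = 156.005 mm

156 mm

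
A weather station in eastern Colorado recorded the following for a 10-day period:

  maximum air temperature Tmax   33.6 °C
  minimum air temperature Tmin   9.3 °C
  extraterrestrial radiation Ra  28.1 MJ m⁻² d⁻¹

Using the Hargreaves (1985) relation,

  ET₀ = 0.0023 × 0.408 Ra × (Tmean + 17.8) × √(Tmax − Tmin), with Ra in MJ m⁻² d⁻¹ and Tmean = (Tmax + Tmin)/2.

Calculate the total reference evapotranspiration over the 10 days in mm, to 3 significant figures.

51.0 mm

Tmean = (33.6 + 9.3)/2 = 21.45 °C
0.408 Ra = 0.408 × 28.1 = 11.4648 mm/d equivalent
ET₀ = 0.0023 × 11.4648 × (21.45 + 17.8) × √24.3 = 0.0023 × 11.4648 × 39.25 × 4.9295 = 5.1020 mm/d
Over 10 days: 5.1020 × 10 = 51.020 mm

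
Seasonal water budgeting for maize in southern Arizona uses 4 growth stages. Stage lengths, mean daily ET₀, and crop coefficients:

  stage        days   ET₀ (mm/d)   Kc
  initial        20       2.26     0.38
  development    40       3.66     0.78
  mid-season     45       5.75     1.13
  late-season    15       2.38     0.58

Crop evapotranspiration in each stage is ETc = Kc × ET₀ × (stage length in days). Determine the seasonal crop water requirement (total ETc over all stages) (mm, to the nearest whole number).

444 mm

initial: 0.38 × 2.26 × 20 = 17.18 mm
development: 0.78 × 3.66 × 40 = 114.19 mm
mid-season: 1.13 × 5.75 × 45 = 292.39 mm
late-season: 0.58 × 2.38 × 15 = 20.71 mm
Seasonal total = 444.47 mm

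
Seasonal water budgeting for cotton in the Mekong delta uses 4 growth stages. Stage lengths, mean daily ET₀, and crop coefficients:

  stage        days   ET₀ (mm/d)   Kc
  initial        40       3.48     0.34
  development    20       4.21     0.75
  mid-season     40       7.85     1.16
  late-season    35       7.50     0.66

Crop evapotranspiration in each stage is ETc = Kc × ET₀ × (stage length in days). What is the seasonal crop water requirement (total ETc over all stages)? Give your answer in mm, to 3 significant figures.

initial: 0.34 × 3.48 × 40 = 47.33 mm
development: 0.75 × 4.21 × 20 = 63.15 mm
mid-season: 1.16 × 7.85 × 40 = 364.24 mm
late-season: 0.66 × 7.50 × 35 = 173.25 mm
Seasonal total = 647.97 mm

648 mm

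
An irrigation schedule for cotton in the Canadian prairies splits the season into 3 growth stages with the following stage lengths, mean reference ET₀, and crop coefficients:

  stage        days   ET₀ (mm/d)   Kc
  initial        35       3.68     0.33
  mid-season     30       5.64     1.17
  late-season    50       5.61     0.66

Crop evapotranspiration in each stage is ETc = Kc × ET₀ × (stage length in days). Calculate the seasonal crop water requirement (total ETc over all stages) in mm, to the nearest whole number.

426 mm

initial: 0.33 × 3.68 × 35 = 42.50 mm
mid-season: 1.17 × 5.64 × 30 = 197.96 mm
late-season: 0.66 × 5.61 × 50 = 185.13 mm
Seasonal total = 425.59 mm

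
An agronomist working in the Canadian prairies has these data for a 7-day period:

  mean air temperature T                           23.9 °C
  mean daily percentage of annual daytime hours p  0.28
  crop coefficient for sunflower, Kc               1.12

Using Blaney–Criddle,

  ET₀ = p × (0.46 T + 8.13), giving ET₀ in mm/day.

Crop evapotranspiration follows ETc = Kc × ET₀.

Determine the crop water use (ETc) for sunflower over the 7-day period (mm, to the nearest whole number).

42 mm

ET₀ = 0.28 × (0.46 × 23.9 + 8.13) = 0.28 × 19.124 = 5.3547 mm/d
ETc = Kc × ET₀ = 1.12 × 5.3547 = 5.9973 mm/d
Over 7 days: 5.9973 × 7 = 41.981 mm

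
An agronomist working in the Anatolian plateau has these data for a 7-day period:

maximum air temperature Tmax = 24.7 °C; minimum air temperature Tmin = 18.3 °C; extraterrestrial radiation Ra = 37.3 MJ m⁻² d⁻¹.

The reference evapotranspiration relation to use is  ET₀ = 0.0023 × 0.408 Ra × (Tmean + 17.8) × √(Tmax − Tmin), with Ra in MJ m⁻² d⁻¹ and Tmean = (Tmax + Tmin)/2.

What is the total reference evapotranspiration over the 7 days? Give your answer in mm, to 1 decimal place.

24.4 mm

Tmean = (24.7 + 18.3)/2 = 21.50 °C
0.408 Ra = 0.408 × 37.3 = 15.2184 mm/d equivalent
ET₀ = 0.0023 × 15.2184 × (21.50 + 17.8) × √6.4 = 0.0023 × 15.2184 × 39.30 × 2.5298 = 3.4800 mm/d
Over 7 days: 3.4800 × 7 = 24.360 mm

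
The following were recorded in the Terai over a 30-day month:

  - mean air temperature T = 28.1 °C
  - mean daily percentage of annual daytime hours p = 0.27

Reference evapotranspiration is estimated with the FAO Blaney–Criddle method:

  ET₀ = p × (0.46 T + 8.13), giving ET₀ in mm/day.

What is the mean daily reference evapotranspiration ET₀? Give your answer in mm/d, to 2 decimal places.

5.69 mm/d

ET₀ = 0.27 × (0.46 × 28.1 + 8.13) = 0.27 × 21.056 = 5.6851 mm/d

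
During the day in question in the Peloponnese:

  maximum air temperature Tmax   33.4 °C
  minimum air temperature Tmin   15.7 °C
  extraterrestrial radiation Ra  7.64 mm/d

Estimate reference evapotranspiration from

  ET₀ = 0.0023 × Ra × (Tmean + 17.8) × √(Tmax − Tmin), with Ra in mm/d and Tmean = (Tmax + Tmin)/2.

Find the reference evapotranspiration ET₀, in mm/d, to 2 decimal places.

3.13 mm/d

Tmean = (33.4 + 15.7)/2 = 24.55 °C
ET₀ = 0.0023 × 7.64 × (24.55 + 17.8) × √17.7 = 0.0023 × 7.64 × 42.35 × 4.2071 = 3.1308 mm/d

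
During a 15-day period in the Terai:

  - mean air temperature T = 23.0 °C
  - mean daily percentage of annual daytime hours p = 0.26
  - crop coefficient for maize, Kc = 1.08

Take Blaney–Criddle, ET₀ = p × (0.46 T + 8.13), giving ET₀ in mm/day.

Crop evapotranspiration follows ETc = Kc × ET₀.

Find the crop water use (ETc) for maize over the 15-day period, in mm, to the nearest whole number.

79 mm

ET₀ = 0.26 × (0.46 × 23.0 + 8.13) = 0.26 × 18.710 = 4.8646 mm/d
ETc = Kc × ET₀ = 1.08 × 4.8646 = 5.2538 mm/d
Over 15 days: 5.2538 × 15 = 78.807 mm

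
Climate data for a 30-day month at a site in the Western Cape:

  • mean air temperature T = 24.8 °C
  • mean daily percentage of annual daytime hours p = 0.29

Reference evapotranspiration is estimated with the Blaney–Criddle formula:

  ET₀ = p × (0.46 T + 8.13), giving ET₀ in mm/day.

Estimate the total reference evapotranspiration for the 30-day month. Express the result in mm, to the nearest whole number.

170 mm

ET₀ = 0.29 × (0.46 × 24.8 + 8.13) = 0.29 × 19.538 = 5.6660 mm/d
Monthly total = 5.6660 × 30 = 169.980 mm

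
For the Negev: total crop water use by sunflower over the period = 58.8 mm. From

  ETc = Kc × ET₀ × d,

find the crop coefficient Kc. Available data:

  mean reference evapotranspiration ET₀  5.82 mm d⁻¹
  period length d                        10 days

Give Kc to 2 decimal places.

ETc = Kc × ET₀ × d  ⇒  Kc = ETc / (ET₀ × d)
Kc = 58.8 / (5.82 × 10) = 58.8 / 58.20 = 1.0103

1.01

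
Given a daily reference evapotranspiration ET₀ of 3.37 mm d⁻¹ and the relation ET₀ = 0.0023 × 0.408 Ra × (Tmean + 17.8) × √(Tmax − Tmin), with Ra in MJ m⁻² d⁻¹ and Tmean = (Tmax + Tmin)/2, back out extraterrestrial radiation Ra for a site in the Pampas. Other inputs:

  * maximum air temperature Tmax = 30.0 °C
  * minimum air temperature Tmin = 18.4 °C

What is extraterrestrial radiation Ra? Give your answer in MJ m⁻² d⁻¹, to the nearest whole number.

Tmean = (30.0+18.4)/2 = 24.20 °C; ΔT = 11.6
Ra = ET₀ / [0.0023 × 0.408 × (Tmean+17.8) × √ΔT]
   = 3.37 / (0.0023 × 0.408 × 42.00 × 3.4059) = 25.105 MJ m⁻² d⁻¹

25 MJ m⁻² d⁻¹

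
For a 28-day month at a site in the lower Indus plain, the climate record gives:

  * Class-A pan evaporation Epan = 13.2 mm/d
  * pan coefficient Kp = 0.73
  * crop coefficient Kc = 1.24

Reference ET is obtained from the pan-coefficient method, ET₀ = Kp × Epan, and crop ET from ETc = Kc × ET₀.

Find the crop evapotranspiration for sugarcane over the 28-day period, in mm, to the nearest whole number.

ET₀ = 0.73 × 13.2 = 9.6360 mm/d
ETc = Kc × ET₀ = 1.24 × 9.6360 = 11.9486 mm/d
Over 28 days: 11.9486 × 28 = 334.561 mm

335 mm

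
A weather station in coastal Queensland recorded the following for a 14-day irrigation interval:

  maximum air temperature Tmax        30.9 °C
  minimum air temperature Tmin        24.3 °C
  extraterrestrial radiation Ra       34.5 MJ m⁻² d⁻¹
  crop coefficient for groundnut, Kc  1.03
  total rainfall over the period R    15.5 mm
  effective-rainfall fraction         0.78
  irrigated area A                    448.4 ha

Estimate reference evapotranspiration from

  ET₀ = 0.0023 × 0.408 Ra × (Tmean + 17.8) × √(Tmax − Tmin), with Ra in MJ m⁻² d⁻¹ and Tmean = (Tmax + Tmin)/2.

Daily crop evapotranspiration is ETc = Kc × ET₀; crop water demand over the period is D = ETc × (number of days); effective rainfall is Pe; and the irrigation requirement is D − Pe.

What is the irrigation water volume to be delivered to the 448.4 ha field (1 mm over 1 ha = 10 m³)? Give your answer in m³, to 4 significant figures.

189900 m³

Tmean = (30.9 + 24.3)/2 = 27.60 °C
0.408 Ra = 0.408 × 34.5 = 14.0760 mm/d equivalent
ET₀ = 0.0023 × 14.0760 × (27.60 + 17.8) × √6.6 = 0.0023 × 14.0760 × 45.40 × 2.5690 = 3.7760 mm/d
ETc = Kc × ET₀ = 1.03 × 3.7760 = 3.8893 mm/d
Crop demand D = ETc × 14 d = 3.8893 × 14 = 54.450 mm
Pe = 0.78 × 15.5 = 12.090 mm
D − Pe = 54.450 − 12.090 = 42.360 mm
Volume = 42.360 mm × 448.4 ha × 10 = 189942.2 m³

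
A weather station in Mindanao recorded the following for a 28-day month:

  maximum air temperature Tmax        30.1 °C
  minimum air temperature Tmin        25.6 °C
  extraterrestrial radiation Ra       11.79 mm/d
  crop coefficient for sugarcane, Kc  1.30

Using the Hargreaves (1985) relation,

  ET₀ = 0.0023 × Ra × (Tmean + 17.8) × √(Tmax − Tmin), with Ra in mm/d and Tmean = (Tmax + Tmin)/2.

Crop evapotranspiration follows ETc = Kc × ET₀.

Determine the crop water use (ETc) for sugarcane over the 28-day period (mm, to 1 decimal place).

95.6 mm

Tmean = (30.1 + 25.6)/2 = 27.85 °C
ET₀ = 0.0023 × 11.79 × (27.85 + 17.8) × √4.5 = 0.0023 × 11.79 × 45.65 × 2.1213 = 2.6259 mm/d
ETc = Kc × ET₀ = 1.30 × 2.6259 = 3.4137 mm/d
Over 28 days: 3.4137 × 28 = 95.584 mm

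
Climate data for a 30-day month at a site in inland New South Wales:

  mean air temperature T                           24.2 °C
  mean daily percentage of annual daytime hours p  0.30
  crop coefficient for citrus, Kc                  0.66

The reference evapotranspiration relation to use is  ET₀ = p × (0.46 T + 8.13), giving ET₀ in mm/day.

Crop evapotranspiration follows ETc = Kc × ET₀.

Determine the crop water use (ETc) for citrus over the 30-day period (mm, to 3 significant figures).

ET₀ = 0.30 × (0.46 × 24.2 + 8.13) = 0.30 × 19.262 = 5.7786 mm/d
ETc = Kc × ET₀ = 0.66 × 5.7786 = 3.8139 mm/d
Over 30 days: 3.8139 × 30 = 114.417 mm

114 mm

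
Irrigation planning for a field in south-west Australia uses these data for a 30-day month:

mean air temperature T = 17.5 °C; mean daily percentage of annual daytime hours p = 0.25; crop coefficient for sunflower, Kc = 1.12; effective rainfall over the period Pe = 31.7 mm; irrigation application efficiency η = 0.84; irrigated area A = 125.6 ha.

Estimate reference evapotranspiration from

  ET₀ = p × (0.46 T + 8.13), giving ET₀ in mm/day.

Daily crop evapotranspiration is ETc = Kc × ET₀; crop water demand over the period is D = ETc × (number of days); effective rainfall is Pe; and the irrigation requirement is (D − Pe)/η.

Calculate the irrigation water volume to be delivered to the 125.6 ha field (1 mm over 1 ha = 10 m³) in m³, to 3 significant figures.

ET₀ = 0.25 × (0.46 × 17.5 + 8.13) = 0.25 × 16.180 = 4.0450 mm/d
ETc = Kc × ET₀ = 1.12 × 4.0450 = 4.5304 mm/d
Crop demand D = ETc × 30 d = 4.5304 × 30 = 135.912 mm
D − Pe = 135.912 − 31.7 = 104.212 mm
Gross irrigation = 104.212 / 0.84 = 124.062 mm
Volume = 124.062 mm × 125.6 ha × 10 = 155821.9 m³

156000 m³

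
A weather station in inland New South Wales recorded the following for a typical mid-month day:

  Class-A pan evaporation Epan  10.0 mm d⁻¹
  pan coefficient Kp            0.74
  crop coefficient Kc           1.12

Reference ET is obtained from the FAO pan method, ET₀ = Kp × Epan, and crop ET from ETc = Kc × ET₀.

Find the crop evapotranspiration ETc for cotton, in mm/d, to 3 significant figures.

8.29 mm/d

ET₀ = 0.74 × 10.0 = 7.4000 mm/d
ETc = Kc × ET₀ = 1.12 × 7.4000 = 8.2880 mm/d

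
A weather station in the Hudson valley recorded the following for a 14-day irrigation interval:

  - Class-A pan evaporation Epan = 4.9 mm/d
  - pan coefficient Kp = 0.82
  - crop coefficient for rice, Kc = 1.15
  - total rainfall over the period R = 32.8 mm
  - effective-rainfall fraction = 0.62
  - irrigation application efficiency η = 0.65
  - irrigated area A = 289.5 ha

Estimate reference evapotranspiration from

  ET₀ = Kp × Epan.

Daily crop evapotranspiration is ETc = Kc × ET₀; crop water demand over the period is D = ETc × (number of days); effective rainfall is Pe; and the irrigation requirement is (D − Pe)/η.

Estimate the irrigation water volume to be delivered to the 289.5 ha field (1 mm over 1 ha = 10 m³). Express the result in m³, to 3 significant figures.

198000 m³

ET₀ = 0.82 × 4.9 = 4.0180 mm/d
ETc = Kc × ET₀ = 1.15 × 4.0180 = 4.6207 mm/d
Crop demand D = ETc × 14 d = 4.6207 × 14 = 64.690 mm
Pe = 0.62 × 32.8 = 20.336 mm
D − Pe = 64.690 − 20.336 = 44.354 mm
Gross irrigation = 44.354 / 0.65 = 68.237 mm
Volume = 68.237 mm × 289.5 ha × 10 = 197546.1 m³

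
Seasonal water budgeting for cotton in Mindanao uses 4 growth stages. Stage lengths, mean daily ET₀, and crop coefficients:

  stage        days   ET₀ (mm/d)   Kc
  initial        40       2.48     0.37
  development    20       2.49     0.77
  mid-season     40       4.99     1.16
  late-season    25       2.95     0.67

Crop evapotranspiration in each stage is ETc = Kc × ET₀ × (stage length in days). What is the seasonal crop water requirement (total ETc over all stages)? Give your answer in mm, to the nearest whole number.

initial: 0.37 × 2.48 × 40 = 36.70 mm
development: 0.77 × 2.49 × 20 = 38.35 mm
mid-season: 1.16 × 4.99 × 40 = 231.54 mm
late-season: 0.67 × 2.95 × 25 = 49.41 mm
Seasonal total = 356.00 mm

356 mm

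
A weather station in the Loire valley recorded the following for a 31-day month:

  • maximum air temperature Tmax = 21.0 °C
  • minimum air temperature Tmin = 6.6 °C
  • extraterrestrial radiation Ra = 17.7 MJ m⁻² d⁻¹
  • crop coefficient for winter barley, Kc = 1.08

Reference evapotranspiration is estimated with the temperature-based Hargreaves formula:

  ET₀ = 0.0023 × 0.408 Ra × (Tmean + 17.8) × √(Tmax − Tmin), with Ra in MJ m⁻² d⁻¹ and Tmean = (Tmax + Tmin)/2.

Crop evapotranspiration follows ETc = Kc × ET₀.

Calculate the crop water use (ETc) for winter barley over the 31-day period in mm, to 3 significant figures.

66.7 mm

Tmean = (21.0 + 6.6)/2 = 13.80 °C
0.408 Ra = 0.408 × 17.7 = 7.2216 mm/d equivalent
ET₀ = 0.0023 × 7.2216 × (13.80 + 17.8) × √14.4 = 0.0023 × 7.2216 × 31.60 × 3.7947 = 1.9917 mm/d
ETc = Kc × ET₀ = 1.08 × 1.9917 = 2.1510 mm/d
Over 31 days: 2.1510 × 31 = 66.681 mm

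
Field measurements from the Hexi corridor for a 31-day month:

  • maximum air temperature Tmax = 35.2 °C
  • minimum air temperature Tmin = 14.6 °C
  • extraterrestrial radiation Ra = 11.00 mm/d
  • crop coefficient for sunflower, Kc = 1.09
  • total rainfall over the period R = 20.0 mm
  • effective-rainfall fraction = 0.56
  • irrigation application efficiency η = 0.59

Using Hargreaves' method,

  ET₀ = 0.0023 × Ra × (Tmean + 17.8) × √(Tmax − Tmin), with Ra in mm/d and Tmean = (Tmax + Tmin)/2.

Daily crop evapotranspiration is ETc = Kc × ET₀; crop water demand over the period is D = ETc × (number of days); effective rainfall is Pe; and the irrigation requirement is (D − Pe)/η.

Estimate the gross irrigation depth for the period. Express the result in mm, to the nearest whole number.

Tmean = (35.2 + 14.6)/2 = 24.90 °C
ET₀ = 0.0023 × 11.00 × (24.90 + 17.8) × √20.6 = 0.0023 × 11.00 × 42.70 × 4.5387 = 4.9032 mm/d
ETc = Kc × ET₀ = 1.09 × 4.9032 = 5.3445 mm/d
Crop demand D = ETc × 31 d = 5.3445 × 31 = 165.680 mm
Pe = 0.56 × 20.0 = 11.200 mm
D − Pe = 165.680 − 11.200 = 154.480 mm
Gross irrigation = 154.480 / 0.59 = 261.831 mm

262 mm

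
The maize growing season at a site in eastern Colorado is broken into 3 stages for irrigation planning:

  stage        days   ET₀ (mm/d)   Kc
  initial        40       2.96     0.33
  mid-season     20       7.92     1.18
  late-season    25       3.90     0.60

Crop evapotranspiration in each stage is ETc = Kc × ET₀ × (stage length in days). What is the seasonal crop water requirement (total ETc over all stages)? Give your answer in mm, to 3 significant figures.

initial: 0.33 × 2.96 × 40 = 39.07 mm
mid-season: 1.18 × 7.92 × 20 = 186.91 mm
late-season: 0.60 × 3.90 × 25 = 58.50 mm
Seasonal total = 284.48 mm

284 mm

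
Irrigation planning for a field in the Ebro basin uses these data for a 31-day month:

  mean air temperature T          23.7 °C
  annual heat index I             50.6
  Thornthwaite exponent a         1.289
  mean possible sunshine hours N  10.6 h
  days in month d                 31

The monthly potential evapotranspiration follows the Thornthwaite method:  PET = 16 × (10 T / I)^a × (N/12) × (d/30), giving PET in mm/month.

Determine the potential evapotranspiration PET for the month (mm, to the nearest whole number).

107 mm

10T/I = 10 × 23.7 / 50.6 = 4.6838
(10T/I)^a = 4.6838^1.289 = 7.3181
Uncorrected PET = 16 × 7.3181 = 117.090 mm
Correction = (N/12)(d/30) = (10.6/12)(31/30) = 0.9128
PET = 117.090 × 0.9128 = 106.880 mm/month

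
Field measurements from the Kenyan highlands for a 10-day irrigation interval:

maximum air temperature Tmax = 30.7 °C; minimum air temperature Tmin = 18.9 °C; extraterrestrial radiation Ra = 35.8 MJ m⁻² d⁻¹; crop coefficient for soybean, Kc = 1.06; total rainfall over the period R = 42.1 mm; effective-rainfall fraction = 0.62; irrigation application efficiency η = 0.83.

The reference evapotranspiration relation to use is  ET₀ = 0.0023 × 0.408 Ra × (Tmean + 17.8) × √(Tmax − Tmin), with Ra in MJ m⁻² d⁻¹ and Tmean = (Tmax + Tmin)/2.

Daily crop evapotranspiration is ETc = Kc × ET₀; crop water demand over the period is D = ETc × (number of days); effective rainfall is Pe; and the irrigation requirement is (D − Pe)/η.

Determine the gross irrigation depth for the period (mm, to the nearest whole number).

31 mm

Tmean = (30.7 + 18.9)/2 = 24.80 °C
0.408 Ra = 0.408 × 35.8 = 14.6064 mm/d equivalent
ET₀ = 0.0023 × 14.6064 × (24.80 + 17.8) × √11.8 = 0.0023 × 14.6064 × 42.60 × 3.4351 = 4.9161 mm/d
ETc = Kc × ET₀ = 1.06 × 4.9161 = 5.2111 mm/d
Crop demand D = ETc × 10 d = 5.2111 × 10 = 52.111 mm
Pe = 0.62 × 42.1 = 26.102 mm
D − Pe = 52.111 − 26.102 = 26.009 mm
Gross irrigation = 26.009 / 0.83 = 31.336 mm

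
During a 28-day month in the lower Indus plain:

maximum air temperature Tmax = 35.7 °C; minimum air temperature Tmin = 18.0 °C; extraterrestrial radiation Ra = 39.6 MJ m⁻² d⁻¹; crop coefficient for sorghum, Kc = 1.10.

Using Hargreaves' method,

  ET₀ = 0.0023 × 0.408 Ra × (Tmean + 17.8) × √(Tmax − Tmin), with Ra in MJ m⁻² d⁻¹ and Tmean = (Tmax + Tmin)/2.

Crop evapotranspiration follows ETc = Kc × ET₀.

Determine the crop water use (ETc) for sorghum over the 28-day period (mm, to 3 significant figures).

Tmean = (35.7 + 18.0)/2 = 26.85 °C
0.408 Ra = 0.408 × 39.6 = 16.1568 mm/d equivalent
ET₀ = 0.0023 × 16.1568 × (26.85 + 17.8) × √17.7 = 0.0023 × 16.1568 × 44.65 × 4.2071 = 6.9805 mm/d
ETc = Kc × ET₀ = 1.10 × 6.9805 = 7.6786 mm/d
Over 28 days: 7.6786 × 28 = 215.001 mm

215 mm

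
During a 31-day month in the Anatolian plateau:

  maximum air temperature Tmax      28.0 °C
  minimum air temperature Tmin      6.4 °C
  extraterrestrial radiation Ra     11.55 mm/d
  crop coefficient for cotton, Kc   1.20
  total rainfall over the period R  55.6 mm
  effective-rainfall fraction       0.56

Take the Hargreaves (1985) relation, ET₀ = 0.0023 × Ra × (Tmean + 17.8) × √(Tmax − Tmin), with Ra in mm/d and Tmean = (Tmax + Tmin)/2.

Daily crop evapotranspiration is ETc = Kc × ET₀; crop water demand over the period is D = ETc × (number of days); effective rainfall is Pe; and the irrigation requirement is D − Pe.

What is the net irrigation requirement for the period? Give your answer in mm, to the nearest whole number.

Tmean = (28.0 + 6.4)/2 = 17.20 °C
ET₀ = 0.0023 × 11.55 × (17.20 + 17.8) × √21.6 = 0.0023 × 11.55 × 35.00 × 4.6476 = 4.3212 mm/d
ETc = Kc × ET₀ = 1.20 × 4.3212 = 5.1854 mm/d
Crop demand D = ETc × 31 d = 5.1854 × 31 = 160.747 mm
Pe = 0.56 × 55.6 = 31.136 mm
D − Pe = 160.747 − 31.136 = 129.611 mm

130 mm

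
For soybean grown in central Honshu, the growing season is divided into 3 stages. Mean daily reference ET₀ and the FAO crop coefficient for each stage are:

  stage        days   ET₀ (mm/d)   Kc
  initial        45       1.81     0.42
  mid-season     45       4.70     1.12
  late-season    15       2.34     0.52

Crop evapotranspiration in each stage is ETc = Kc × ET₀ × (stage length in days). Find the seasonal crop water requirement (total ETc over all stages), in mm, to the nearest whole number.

initial: 0.42 × 1.81 × 45 = 34.21 mm
mid-season: 1.12 × 4.70 × 45 = 236.88 mm
late-season: 0.52 × 2.34 × 15 = 18.25 mm
Seasonal total = 289.34 mm

289 mm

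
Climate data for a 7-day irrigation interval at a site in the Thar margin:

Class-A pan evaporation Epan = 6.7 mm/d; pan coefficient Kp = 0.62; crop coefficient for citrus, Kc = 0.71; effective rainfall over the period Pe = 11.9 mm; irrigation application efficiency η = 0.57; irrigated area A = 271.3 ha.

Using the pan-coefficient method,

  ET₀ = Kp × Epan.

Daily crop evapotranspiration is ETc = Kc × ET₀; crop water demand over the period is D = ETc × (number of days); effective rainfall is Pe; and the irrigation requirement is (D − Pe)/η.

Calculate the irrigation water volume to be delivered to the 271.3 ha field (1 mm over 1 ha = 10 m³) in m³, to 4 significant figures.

41620 m³

ET₀ = 0.62 × 6.7 = 4.1540 mm/d
ETc = Kc × ET₀ = 0.71 × 4.1540 = 2.9493 mm/d
Crop demand D = ETc × 7 d = 2.9493 × 7 = 20.645 mm
D − Pe = 20.645 − 11.9 = 8.745 mm
Gross irrigation = 8.745 / 0.57 = 15.342 mm
Volume = 15.342 mm × 271.3 ha × 10 = 41622.8 m³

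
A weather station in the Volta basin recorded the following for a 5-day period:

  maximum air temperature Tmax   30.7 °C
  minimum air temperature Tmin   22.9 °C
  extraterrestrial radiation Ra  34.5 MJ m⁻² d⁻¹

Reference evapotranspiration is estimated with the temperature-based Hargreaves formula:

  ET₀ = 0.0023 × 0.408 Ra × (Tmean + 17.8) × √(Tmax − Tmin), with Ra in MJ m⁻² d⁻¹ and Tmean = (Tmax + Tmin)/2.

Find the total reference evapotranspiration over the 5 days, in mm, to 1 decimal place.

Tmean = (30.7 + 22.9)/2 = 26.80 °C
0.408 Ra = 0.408 × 34.5 = 14.0760 mm/d equivalent
ET₀ = 0.0023 × 14.0760 × (26.80 + 17.8) × √7.8 = 0.0023 × 14.0760 × 44.60 × 2.7928 = 4.0326 mm/d
Over 5 days: 4.0326 × 5 = 20.163 mm

20.2 mm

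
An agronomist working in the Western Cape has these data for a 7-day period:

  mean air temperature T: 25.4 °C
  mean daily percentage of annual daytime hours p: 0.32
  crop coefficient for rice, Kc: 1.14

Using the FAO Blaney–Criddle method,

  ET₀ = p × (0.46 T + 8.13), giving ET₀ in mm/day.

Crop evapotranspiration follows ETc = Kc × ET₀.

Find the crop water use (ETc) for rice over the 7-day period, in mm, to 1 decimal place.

ET₀ = 0.32 × (0.46 × 25.4 + 8.13) = 0.32 × 19.814 = 6.3405 mm/d
ETc = Kc × ET₀ = 1.14 × 6.3405 = 7.2282 mm/d
Over 7 days: 7.2282 × 7 = 50.597 mm

50.6 mm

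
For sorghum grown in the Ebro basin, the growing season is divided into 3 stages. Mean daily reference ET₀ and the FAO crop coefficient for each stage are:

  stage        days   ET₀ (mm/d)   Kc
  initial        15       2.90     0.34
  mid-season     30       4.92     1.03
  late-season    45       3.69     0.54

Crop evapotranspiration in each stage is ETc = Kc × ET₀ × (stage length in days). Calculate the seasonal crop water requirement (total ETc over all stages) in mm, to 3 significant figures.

initial: 0.34 × 2.90 × 15 = 14.79 mm
mid-season: 1.03 × 4.92 × 30 = 152.03 mm
late-season: 0.54 × 3.69 × 45 = 89.67 mm
Seasonal total = 256.49 mm

256 mm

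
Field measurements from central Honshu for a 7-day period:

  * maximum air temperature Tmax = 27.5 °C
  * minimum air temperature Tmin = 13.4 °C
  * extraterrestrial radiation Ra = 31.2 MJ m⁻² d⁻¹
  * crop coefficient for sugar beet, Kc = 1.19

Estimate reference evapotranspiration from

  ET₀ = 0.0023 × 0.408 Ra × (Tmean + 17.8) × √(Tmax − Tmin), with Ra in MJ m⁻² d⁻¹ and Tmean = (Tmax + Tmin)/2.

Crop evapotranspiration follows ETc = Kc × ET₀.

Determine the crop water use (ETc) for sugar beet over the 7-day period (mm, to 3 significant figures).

35.0 mm

Tmean = (27.5 + 13.4)/2 = 20.45 °C
0.408 Ra = 0.408 × 31.2 = 12.7296 mm/d equivalent
ET₀ = 0.0023 × 12.7296 × (20.45 + 17.8) × √14.1 = 0.0023 × 12.7296 × 38.25 × 3.7550 = 4.2052 mm/d
ETc = Kc × ET₀ = 1.19 × 4.2052 = 5.0042 mm/d
Over 7 days: 5.0042 × 7 = 35.029 mm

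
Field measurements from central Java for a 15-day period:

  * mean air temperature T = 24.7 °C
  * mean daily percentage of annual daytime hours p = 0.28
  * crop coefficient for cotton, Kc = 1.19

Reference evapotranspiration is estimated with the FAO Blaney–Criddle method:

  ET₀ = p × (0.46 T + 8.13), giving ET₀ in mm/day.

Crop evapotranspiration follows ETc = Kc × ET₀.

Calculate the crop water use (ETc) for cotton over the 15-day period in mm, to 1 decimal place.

97.4 mm

ET₀ = 0.28 × (0.46 × 24.7 + 8.13) = 0.28 × 19.492 = 5.4578 mm/d
ETc = Kc × ET₀ = 1.19 × 5.4578 = 6.4948 mm/d
Over 15 days: 6.4948 × 15 = 97.422 mm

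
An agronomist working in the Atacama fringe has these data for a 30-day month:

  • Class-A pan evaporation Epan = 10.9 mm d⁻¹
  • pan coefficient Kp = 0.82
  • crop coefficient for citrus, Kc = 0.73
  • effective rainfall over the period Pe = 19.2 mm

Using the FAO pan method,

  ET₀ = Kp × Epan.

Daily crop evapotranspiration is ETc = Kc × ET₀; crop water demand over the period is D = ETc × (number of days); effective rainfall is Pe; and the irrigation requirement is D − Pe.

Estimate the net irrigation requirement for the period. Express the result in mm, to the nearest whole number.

ET₀ = 0.82 × 10.9 = 8.9380 mm/d
ETc = Kc × ET₀ = 0.73 × 8.9380 = 6.5247 mm/d
Crop demand D = ETc × 30 d = 6.5247 × 30 = 195.741 mm
D − Pe = 195.741 − 19.2 = 176.541 mm

177 mm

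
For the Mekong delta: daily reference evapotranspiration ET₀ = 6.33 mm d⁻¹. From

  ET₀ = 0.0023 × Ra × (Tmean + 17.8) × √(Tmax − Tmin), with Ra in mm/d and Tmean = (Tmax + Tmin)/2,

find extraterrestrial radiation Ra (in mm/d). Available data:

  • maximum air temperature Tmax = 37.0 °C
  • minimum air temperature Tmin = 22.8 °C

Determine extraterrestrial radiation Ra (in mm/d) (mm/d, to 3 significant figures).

Tmean = 29.90 °C; √ΔT = 3.7683
Ra = ET₀ / [0.0023 × (Tmean+17.8) × √ΔT] = 6.33 / (0.0023 × 47.70 × 3.7683) = 15.311 mm/d

15.3 mm/d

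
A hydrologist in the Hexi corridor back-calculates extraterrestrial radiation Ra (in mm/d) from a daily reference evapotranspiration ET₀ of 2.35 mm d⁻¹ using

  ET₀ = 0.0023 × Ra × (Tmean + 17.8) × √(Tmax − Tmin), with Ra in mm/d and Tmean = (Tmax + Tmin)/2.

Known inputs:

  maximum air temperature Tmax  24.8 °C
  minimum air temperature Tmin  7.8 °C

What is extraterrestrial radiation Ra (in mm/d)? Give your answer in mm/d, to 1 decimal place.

Tmean = 16.30 °C; √ΔT = 4.1231
Ra = ET₀ / [0.0023 × (Tmean+17.8) × √ΔT] = 2.35 / (0.0023 × 34.10 × 4.1231) = 7.267 mm/d

7.3 mm/d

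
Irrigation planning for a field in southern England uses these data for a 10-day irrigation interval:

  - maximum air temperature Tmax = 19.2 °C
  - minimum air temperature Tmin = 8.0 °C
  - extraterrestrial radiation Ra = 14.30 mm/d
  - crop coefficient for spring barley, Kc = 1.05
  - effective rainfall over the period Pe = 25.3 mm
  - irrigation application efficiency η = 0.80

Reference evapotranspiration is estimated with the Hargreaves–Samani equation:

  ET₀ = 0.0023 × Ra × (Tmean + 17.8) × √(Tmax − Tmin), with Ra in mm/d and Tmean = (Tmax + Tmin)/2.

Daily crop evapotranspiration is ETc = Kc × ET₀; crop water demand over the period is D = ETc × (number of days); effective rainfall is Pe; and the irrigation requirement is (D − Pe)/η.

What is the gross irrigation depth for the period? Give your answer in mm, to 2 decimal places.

13.74 mm

Tmean = (19.2 + 8.0)/2 = 13.60 °C
ET₀ = 0.0023 × 14.30 × (13.60 + 17.8) × √11.2 = 0.0023 × 14.30 × 31.40 × 3.3466 = 3.4562 mm/d
ETc = Kc × ET₀ = 1.05 × 3.4562 = 3.6290 mm/d
Crop demand D = ETc × 10 d = 3.6290 × 10 = 36.290 mm
D − Pe = 36.290 − 25.3 = 10.990 mm
Gross irrigation = 10.990 / 0.80 = 13.738 mm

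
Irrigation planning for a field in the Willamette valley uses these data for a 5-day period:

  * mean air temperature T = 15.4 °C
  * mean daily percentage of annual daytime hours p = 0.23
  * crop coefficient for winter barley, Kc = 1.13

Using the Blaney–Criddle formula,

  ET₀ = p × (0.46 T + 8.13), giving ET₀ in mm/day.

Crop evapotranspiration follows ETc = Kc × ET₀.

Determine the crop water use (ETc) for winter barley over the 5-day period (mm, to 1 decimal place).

19.8 mm

ET₀ = 0.23 × (0.46 × 15.4 + 8.13) = 0.23 × 15.214 = 3.4992 mm/d
ETc = Kc × ET₀ = 1.13 × 3.4992 = 3.9541 mm/d
Over 5 days: 3.9541 × 5 = 19.771 mm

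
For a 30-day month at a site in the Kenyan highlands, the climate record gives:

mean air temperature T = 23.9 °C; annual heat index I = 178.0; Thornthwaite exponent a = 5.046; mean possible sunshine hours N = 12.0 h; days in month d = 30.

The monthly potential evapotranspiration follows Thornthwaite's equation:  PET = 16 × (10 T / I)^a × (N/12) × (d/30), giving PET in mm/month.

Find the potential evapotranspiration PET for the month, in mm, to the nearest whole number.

71 mm

10T/I = 10 × 23.9 / 178.0 = 1.3427
(10T/I)^a = 1.3427^5.046 = 4.4237
Uncorrected PET = 16 × 4.4237 = 70.779 mm
Correction = (N/12)(d/30) = (12.0/12)(30/30) = 1.0000
PET = 70.779 × 1.0000 = 70.779 mm/month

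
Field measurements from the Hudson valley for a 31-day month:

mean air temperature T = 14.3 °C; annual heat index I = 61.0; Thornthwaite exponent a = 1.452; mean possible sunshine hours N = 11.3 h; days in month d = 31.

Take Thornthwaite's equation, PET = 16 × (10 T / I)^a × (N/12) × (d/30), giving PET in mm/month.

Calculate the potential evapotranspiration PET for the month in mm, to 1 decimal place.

10T/I = 10 × 14.3 / 61.0 = 2.3443
(10T/I)^a = 2.3443^1.452 = 3.4456
Uncorrected PET = 16 × 3.4456 = 55.130 mm
Correction = (N/12)(d/30) = (11.3/12)(31/30) = 0.9731
PET = 55.130 × 0.9731 = 53.647 mm/month

53.6 mm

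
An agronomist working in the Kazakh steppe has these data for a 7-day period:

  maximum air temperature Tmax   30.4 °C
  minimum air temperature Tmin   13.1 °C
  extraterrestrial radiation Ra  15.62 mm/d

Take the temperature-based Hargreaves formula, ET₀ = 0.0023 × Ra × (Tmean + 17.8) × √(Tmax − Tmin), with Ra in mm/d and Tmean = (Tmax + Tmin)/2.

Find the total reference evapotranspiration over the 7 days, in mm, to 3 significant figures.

Tmean = (30.4 + 13.1)/2 = 21.75 °C
ET₀ = 0.0023 × 15.62 × (21.75 + 17.8) × √17.3 = 0.0023 × 15.62 × 39.55 × 4.1593 = 5.9098 mm/d
Over 7 days: 5.9098 × 7 = 41.369 mm

41.4 mm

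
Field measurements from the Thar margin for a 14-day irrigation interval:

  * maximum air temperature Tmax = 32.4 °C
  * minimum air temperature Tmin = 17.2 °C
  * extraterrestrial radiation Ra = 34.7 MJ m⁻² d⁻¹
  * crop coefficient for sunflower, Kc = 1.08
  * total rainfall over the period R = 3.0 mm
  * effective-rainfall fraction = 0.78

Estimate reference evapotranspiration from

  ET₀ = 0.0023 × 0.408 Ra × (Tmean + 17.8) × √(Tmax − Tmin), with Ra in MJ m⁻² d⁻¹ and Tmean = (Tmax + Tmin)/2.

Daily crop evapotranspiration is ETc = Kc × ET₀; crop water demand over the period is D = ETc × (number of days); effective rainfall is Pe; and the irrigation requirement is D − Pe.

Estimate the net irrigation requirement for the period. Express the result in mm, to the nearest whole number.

Tmean = (32.4 + 17.2)/2 = 24.80 °C
0.408 Ra = 0.408 × 34.7 = 14.1576 mm/d equivalent
ET₀ = 0.0023 × 14.1576 × (24.80 + 17.8) × √15.2 = 0.0023 × 14.1576 × 42.60 × 3.8987 = 5.4081 mm/d
ETc = Kc × ET₀ = 1.08 × 5.4081 = 5.8407 mm/d
Crop demand D = ETc × 14 d = 5.8407 × 14 = 81.770 mm
Pe = 0.78 × 3.0 = 2.340 mm
D − Pe = 81.770 − 2.340 = 79.430 mm

79 mm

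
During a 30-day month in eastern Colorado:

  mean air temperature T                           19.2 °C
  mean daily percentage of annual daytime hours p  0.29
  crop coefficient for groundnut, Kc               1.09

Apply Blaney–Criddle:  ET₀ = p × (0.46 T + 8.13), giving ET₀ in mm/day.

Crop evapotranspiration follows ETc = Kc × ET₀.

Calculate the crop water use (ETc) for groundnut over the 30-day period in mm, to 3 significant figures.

161 mm

ET₀ = 0.29 × (0.46 × 19.2 + 8.13) = 0.29 × 16.962 = 4.9190 mm/d
ETc = Kc × ET₀ = 1.09 × 4.9190 = 5.3617 mm/d
Over 30 days: 5.3617 × 30 = 160.851 mm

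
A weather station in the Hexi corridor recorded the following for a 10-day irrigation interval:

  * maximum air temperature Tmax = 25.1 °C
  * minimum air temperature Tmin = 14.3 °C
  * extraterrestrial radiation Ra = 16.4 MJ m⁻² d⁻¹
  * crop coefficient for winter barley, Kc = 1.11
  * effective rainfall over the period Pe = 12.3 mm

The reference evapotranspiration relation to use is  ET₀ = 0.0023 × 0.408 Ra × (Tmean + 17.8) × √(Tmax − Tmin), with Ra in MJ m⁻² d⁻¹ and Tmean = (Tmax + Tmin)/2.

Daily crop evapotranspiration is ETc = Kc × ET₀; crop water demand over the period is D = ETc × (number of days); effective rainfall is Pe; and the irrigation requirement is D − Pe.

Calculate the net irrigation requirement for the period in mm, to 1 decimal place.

8.8 mm

Tmean = (25.1 + 14.3)/2 = 19.70 °C
0.408 Ra = 0.408 × 16.4 = 6.6912 mm/d equivalent
ET₀ = 0.0023 × 6.6912 × (19.70 + 17.8) × √10.8 = 0.0023 × 6.6912 × 37.50 × 3.2863 = 1.8966 mm/d
ETc = Kc × ET₀ = 1.11 × 1.8966 = 2.1052 mm/d
Crop demand D = ETc × 10 d = 2.1052 × 10 = 21.052 mm
D − Pe = 21.052 − 12.3 = 8.752 mm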